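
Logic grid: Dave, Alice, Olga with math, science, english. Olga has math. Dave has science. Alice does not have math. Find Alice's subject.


From clues:
  Olga → math
  Dave → science
By elimination, Alice gets the remaining.

english


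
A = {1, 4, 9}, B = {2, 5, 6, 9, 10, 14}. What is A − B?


A = {1, 4, 9}
B = {2, 5, 6, 9, 10, 14}
Operation: difference A − B
In A but not B: 1, 4

{1, 4}


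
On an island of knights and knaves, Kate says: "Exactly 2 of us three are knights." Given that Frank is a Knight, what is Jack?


Kate claims exactly 2 knights among Kate, Frank, Jack.
Given: Frank is a Knight.

Case 1: Kate is a Knight (tells truth)
  Then exactly 2 of the three are knights.
  Counting Kate, Frank: 2 knight(s) so far. Need 0 more → Jack = Knave.
Case 2: Kate is a Knave (lies)
  Then the count is NOT 2.
  If Jack = Knight, count = 2 = 2 → claim would be true, contradicts lie.
  If Jack = Knave, count = 1 ≠ 2 → lie confirmed ✓

Jack is a Knave.

Knave


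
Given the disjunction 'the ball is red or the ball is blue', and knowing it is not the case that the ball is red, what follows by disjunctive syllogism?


Disjunctive syllogism: P ∨ Q, ¬P ⊢ Q
Disjunction: the ball is red ∨ the ball is blue
We know it is not the case that the ball is red.
By disjunctive syllogism, the other disjunct must be true.

The ball is blue


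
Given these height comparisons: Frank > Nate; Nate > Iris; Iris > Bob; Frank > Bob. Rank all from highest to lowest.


Constraints: Frank > Nate; Nate > Iris; Iris > Bob; Frank > Bob
Method: at each step, the next-highest is the one remaining person who never appears on the smaller side of a constraint between remaining people.
  Step 1: remaining {Nate, Iris, Bob, Frank}; on the smaller side: {Nate, Iris, Bob} → Frank is next (Frank > Nate; Frank > Bob).
  Step 2: remaining {Nate, Iris, Bob}; on the smaller side: {Iris, Bob} → Nate is next (Nate > Iris).
  Step 3: remaining {Iris, Bob}; on the smaller side: {Bob} → Iris is next (Iris > Bob).
  Step 4: only Bob remains → lowest.
Final ranking (highest to lowest):

Frank > Nate > Iris > Bob


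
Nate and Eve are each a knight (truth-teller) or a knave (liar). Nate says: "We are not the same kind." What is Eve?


Nate says: "We are not the same kind."
Case 1: Nate is a Knight (truth-teller)
  Statement is true → they ARE different → Eve is a Knave
Case 2: Nate is a Knave (liar)
  Statement is false → they are NOT different → Eve is a Knave
In both cases, Eve is a Knave.

Knave


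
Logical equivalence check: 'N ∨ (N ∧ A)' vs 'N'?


Expression 1: N ∨ (N ∧ A)
Expression 2: N
Truth table (N A | Expr1 Expr2):
  T T |   T     T
  T F |   T     T
  F T |   F     F
  F F |   F     F
All 4 rows agree, so the expressions are logically equivalent.

Yes


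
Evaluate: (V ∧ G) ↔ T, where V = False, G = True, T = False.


V = False, G = True, T = False
Step 1: V ∧ G = False AND True = False
Step 2: (False) ↔ T: true when both sides have same truth value.
Result: False ↔ False = True

True


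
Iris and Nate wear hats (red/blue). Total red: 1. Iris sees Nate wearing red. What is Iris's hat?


Total red = 1, Nate = red
Red accounted for: 1
Remaining for Iris: 0
Iris's hat is blue.

blue


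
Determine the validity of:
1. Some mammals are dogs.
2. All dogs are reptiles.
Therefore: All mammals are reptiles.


Premise 1: Some mammals are dogs.
Premise 2: All dogs are reptiles.
Conclusion: All mammals are reptiles.
Fallacy: illicit minor. The minor term (mammals) is distributed in the conclusion ('All mammals ...') but undistributed in its premise ('Some mammals are dogs' doesn't cover all mammals).
Only 'Some mammals are reptiles' follows, not 'All'.

Invalid


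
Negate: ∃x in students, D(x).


Original: ∃x D(x)
Rule: ¬∀→∃, ¬∃→∀, negate predicate.
Negation: ∀x ¬D(x)

∀x ¬D(x)


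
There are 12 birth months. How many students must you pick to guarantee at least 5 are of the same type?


Pigeonhole: to guarantee k in one of n categories, need (k-1)×n + 1.
k = 5, n = 12
Minimum = (5-1) × 12 + 1 = 4 × 12 + 1

49


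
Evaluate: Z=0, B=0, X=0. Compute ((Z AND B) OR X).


Z AND B = 0&0 = 0
0 OR 0 = 0

0


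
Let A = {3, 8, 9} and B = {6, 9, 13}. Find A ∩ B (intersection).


A = {3, 8, 9}
B = {6, 9, 13}
Operation: intersection
Elements in both: 9

{9}


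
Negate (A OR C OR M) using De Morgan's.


De Morgan's law: ¬(P ∨ Q ∨ R) ≡ ¬P ∧ ¬Q ∧ ¬R
¬(A ∨ C ∨ M) = ¬A ∧ ¬C ∧ ¬M

¬A ∧ ¬C ∧ ¬M


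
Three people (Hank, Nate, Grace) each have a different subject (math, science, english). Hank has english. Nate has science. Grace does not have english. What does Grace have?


From clues:
  Hank → english
  Nate → science
By elimination, Grace gets the remaining.

math


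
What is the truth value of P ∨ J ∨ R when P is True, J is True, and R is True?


P = True, J = True, R = True
Step 1: P ∨ J = True OR True = True
Step 2: True ∨ R = True OR True = True
OR is true when at least one operand is true.

True


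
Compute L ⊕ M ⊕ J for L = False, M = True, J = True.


L = False, M = True, J = True
Step 1: L ⊕ M = False XOR True = True
Step 2: True ⊕ J = True XOR True = False
XOR is true when an odd number of operands are true.

False


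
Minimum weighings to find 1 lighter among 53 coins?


Each weighing has 3 outcomes (left heavy / balance / right heavy), so k weighings distinguish at most 3^k cases; splitting into three near-equal groups achieves this.
Need 3^k ≥ 53: 3^3 = 27 < 53 ≤ 3^4 = 81
k = ⌈log₃(53)⌉ = 4

4


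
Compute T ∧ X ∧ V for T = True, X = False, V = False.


T = True, X = False, V = False
Step 1: T ∧ X = True AND False = False
Step 2: (False) ∧ V = (False) AND False = False
AND is true only when ALL operands are true.

False


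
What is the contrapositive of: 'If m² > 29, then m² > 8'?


Original: If m² > 29, then m² > 8
Contrapositive: If ¬Q, then ¬P
Negate Q: not (m² > 8)
Negate P: not (m² > 29)

If not (m² > 8), then not (m² > 29).


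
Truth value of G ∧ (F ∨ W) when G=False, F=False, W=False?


G = False, F = False, W = False
Expression: G ∧ (F ∨ W)
Step 1: F ∨ W = False OR False = False
Step 2: G ∧ (False) = False AND False = False

False


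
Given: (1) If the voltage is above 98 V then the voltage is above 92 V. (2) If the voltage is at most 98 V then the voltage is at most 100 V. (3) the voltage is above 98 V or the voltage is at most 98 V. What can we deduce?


Constructive dilemma: (P → Q) ∧ (R → S), P ∨ R ⊢ Q ∨ S
Premise 1: the voltage is above 98 V → the voltage is above 92 V
Premise 2: the voltage is at most 98 V → the voltage is at most 100 V
Premise 3: the voltage is above 98 V ∨ the voltage is at most 98 V
Case 1: Assuming the voltage is above 98 V, then by Premise 1, the voltage is above 92 V.
Case 2: Assuming the voltage is at most 98 V, then by Premise 2, the voltage is at most 100 V.
Since one of the voltage is above 98 V or the voltage is at most 98 V must hold, we get the voltage is above 92 V or the voltage is at most 100 V.

The voltage is above 92 V or the voltage is at most 100 V.


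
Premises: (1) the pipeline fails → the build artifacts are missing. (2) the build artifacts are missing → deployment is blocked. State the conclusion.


Hypothetical syllogism: P → Q, Q → R ⊢ P → R
Premise 1: the pipeline fails → the build artifacts are missing
Premise 2: the build artifacts are missing → deployment is blocked
Chain the implications: the middle term (the build artifacts are missing) links the two.
Conclusion: If the pipeline fails, then deployment is blocked.

If the pipeline fails, then deployment is blocked.


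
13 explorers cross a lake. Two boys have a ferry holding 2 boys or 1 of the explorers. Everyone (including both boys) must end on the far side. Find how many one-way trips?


Per crossing of one of the explorers: boys→, one←, one of the explorers→, one← = 4 trips
13 × 4 = 52, + 1 final boys→ = 53
Minimum trips = 53

53


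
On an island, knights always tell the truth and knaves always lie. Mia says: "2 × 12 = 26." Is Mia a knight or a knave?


Statement: "2 × 12 = 26."
Actual: 2 × 12 = 24
Claimed: 26
Statement is FALSE → Mia lies → Knave

Knave


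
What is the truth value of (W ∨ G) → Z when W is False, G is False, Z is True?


W = False, G = False, Z = True
Step 1: W ∨ G = False OR False = False
Step 2: (False) → Z: false only when antecedent=True and Z=False.
Result: True

True


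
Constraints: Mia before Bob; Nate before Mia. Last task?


Constraints: Mia before Bob; Nate before Mia
The last task can have nothing scheduled after it, so it must never appear on the left of a 'before'.
Tasks appearing before some other task: Mia, Nate.
The only task not in that list is Bob → it is last.

Bob


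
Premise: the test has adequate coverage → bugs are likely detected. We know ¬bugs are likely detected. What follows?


Modus tollens: P → Q, ¬Q ⊢ ¬P
P: the test has adequate coverage
Q: bugs are likely detected
We have P → Q and Q is false.
By modus tollens, P must be false.

It is not the case that the test has adequate coverage


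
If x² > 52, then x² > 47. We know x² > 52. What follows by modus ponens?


Modus ponens: P → Q, P ⊢ Q
P: x² > 52
Q: x² > 47
We have P → Q and P is true.
By modus ponens, Q must be true.

x² > 47


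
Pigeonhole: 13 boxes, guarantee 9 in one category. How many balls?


Pigeonhole: to guarantee k in one of n categories, need (k-1)×n + 1.
k = 9, n = 13
Minimum = (9-1) × 13 + 1 = 8 × 13 + 1

105


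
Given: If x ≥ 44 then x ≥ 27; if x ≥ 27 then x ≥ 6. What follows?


Hypothetical syllogism: P → Q, Q → R ⊢ P → R
Premise 1: x ≥ 44 → x ≥ 27
Premise 2: x ≥ 27 → x ≥ 6
Chain the implications: the middle term (x ≥ 27) links the two.
Conclusion: If x ≥ 44, then x ≥ 6.

If x ≥ 44, then x ≥ 6.


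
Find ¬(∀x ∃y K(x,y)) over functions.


Original: ∀x ∃y K(x,y)
Rule: ¬∀→∃, ¬∃→∀, negate predicate.
Negation: ∃x ∀y ¬K(x,y)

∃x ∀y ¬K(x,y)


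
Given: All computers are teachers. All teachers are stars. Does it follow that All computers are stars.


Premise 1: All computers are teachers.
Premise 2: All teachers are stars.
Conclusion: All computers are stars.
Barbara syllogism (AAA-1): All A are B, All B are C → All A are C.
Middle term (teachers) distributed in premise 2.

Valid


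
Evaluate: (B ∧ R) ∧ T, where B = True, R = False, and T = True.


B = True, R = False, T = True
Step 1: B ∧ R = True AND False = False
Step 2: False ∧ T = False AND True = False
AND is true only when ALL operands are true.

False


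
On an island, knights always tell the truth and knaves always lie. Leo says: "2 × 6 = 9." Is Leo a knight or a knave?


Statement: "2 × 6 = 9."
Actual: 2 × 6 = 12
Claimed: 9
Statement is FALSE → Leo lies → Knave

Knave


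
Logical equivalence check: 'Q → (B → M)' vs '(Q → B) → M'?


Expression 1: Q → (B → M)
Expression 2: (Q → B) → M
Truth table (Q B M | Expr1 Expr2):
  T T T |   T     T
  T T F |   F     F
  T F T |   T     T
  T F F |   T     T
  F T T |   T     T
  F T F |   T     F   ← differ
  F F T |   T     T
  F F F |   T     F   ← differ
Counterexample: Q=F, B=T, M=F gives Expr1 = T but Expr2 = F, so the expressions are NOT logically equivalent.

No


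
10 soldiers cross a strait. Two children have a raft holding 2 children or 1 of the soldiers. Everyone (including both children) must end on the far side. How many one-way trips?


Per crossing of one of the soldiers: children→, one←, one of the soldiers→, one← = 4 trips
10 × 4 = 40, + 1 final children→ = 41
Minimum trips = 41

41


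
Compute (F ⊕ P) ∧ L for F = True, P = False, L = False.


F = True, P = False, L = False
Step 1: F ⊕ P = True XOR False = True
Step 2: True ∧ L = True AND False = False
XOR true when exactly one of F,P is true; then AND with L.

False


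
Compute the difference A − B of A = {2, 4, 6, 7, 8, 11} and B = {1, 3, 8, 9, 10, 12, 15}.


A = {2, 4, 6, 7, 8, 11}
B = {1, 3, 8, 9, 10, 12, 15}
Operation: difference A − B
In A but not B: 2, 4, 6, 7, 11

{2, 4, 6, 7, 11}


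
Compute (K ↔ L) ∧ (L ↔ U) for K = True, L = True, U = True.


K = True, L = True, U = True
Step 1: K ↔ L is true when K and L have the same value. Result: True
Step 2: L ↔ U is true when L and U have the same value. Result: True
Step 3: True ∧ True = True

True


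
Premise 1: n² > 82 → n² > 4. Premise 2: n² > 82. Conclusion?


Modus ponens: P → Q, P ⊢ Q
P: n² > 82
Q: n² > 4
We have P → Q and P is true.
By modus ponens, Q must be true.

n² > 4


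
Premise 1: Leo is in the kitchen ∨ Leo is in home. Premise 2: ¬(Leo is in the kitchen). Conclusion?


Disjunctive syllogism: P ∨ Q, ¬P ⊢ Q
Disjunction: Leo is in the kitchen ∨ Leo is in home
We know it is not the case that Leo is in the kitchen.
By disjunctive syllogism, the other disjunct must be true.

Leo is in home


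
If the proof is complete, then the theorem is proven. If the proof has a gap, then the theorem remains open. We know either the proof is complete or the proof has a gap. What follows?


Constructive dilemma: (P → Q) ∧ (R → S), P ∨ R ⊢ Q ∨ S
Premise 1: the proof is complete → the theorem is proven
Premise 2: the proof has a gap → the theorem remains open
Premise 3: the proof is complete ∨ the proof has a gap
Case 1: Assuming the proof is complete, then by Premise 1, the theorem is proven.
Case 2: Assuming the proof has a gap, then by Premise 2, the theorem remains open.
Since one of the proof is complete or the proof has a gap must hold, we get the theorem is proven or the theorem remains open.

The theorem is proven or the theorem remains open.


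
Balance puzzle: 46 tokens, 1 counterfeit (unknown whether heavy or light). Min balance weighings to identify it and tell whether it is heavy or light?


Let n = 46. 92 possibilities (n tokens × lighter/heavier); each weighing has 3 outcomes.
Bound for k weighings: say the first weighing puts j tokens on each pan. If it tips, the 2j weighed tokens remain suspects (each with a known direction) and k-1 weighings give 3^(k-1) outcomes; 3^(k-1) is odd, so 2j ≤ 3^(k-1) - 1. If it balances, the n - 2j unweighed tokens remain with direction unknown: 2(n - 2j) ≤ 3^(k-1) - 1 by the same parity argument. Adding, n ≤ (3^(k-1) - 1) + (3^(k-1) - 1)/2 = (3^k - 3)/2, and the classical three-group strategy achieves this (3 tokens in 2 weighings, 12 in 3, 39 in 4, 120 in 5).
So we need the smallest k with (3^k - 3)/2 ≥ 46.
k = 4: (3^4 - 3)/2 = 39 < 46 ✗
k = 5: (3^5 - 3)/2 = 120 ≥ 46 ✓

5


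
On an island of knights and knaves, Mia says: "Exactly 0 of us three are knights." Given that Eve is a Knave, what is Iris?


Mia claims exactly 0 knights among Mia, Eve, Iris.
Given: Eve is a Knave.

Case 1: Mia is a Knight (tells truth)
  Then exactly 0 of the three are knights.
  Counting Mia, Eve: 1 knight(s) so far. Need -1 more → impossible.
Case 2: Mia is a Knave (lies)
  Then the count is NOT 0.
  If Iris = Knave, count = 0 = 0 → claim would be true, contradicts lie.
  If Iris = Knight, count = 1 ≠ 0 → lie confirmed ✓

Iris is a Knight.

Knight


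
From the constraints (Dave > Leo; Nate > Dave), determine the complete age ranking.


Constraints: Dave > Leo; Nate > Dave
Method: at each step, the next-highest is the one remaining person who never appears on the smaller side of a constraint between remaining people.
  Step 1: remaining {Nate, Dave, Leo}; on the smaller side: {Dave, Leo} → Nate is next (Nate > Dave).
  Step 2: remaining {Dave, Leo}; on the smaller side: {Leo} → Dave is next (Dave > Leo).
  Step 3: only Leo remains → lowest.
Final ranking (highest to lowest):

Nate > Dave > Leo


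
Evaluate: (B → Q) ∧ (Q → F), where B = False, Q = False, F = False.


B = False, Q = False, F = False
Step 1: B → Q is false only when B=True and Q=False. Result: True
Step 2: Q → F is false only when Q=True and F=False. Result: True
Step 3: True ∧ True = True

True


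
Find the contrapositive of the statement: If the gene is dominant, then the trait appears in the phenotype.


Original: If the gene is dominant, then the trait appears in the phenotype
Contrapositive: If ¬Q, then ¬P
Negate Q: not (the trait appears in the phenotype)
Negate P: not (the gene is dominant)

If not (the trait appears in the phenotype), then not (the gene is dominant).


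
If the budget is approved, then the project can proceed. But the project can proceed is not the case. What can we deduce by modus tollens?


Modus tollens: P → Q, ¬Q ⊢ ¬P
P: the budget is approved
Q: the project can proceed
We have P → Q and Q is false.
By modus tollens, P must be false.

It is not the case that the budget is approved


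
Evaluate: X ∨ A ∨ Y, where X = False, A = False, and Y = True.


X = False, A = False, Y = True
Step 1: X ∨ A = False OR False = False
Step 2: False ∨ Y = False OR True = True
OR is true when at least one operand is true.

True


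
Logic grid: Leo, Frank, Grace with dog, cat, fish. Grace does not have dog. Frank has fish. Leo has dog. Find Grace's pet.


From clues:
  Leo → dog
  Frank → fish
By elimination, Grace gets the remaining.

cat


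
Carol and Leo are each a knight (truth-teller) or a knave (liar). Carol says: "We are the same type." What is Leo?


Carol says: "We are the same type."
Case 1: Carol is a Knight (truth-teller)
  Statement is true → they ARE the same → Leo is also a Knight
Case 2: Carol is a Knave (liar)
  Statement is false → they are NOT the same → Leo is a Knight
In both cases, Leo is a Knight.

Knight


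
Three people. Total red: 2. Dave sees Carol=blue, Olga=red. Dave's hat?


Total red = 2, seen red = 1
Own red = 2 - 1 = 1
Dave's hat is red.

red


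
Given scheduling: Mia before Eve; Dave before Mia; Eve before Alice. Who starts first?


Constraints: Mia before Eve; Dave before Mia; Eve before Alice
The first task can have nothing scheduled before it, so it must never appear on the right of a 'before'.
Tasks appearing after some 'before': Eve, Mia, Alice.
The only task not in that list is Dave → it is first.

Dave


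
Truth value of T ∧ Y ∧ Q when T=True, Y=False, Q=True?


T = True, Y = False, Q = True
Expression: T ∧ Y ∧ Q
Step 1: T ∧ Y = True AND False = False
Step 2: (False) ∧ Q = False AND True = False

False


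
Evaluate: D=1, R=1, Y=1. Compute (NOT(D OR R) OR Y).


D OR R = 1
NOT(1) = 0
0 OR 1 = 1

1


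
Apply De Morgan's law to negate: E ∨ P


De Morgan's law: ¬(P ∨ Q) ≡ ¬P ∧ ¬Q
¬(E ∨ P) = ¬E ∧ ¬P

¬E ∧ ¬P


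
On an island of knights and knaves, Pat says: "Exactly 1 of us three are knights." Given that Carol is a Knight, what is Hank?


Pat claims exactly 1 knights among Pat, Carol, Hank.
Given: Carol is a Knight.

Case 1: Pat is a Knight (tells truth)
  Then exactly 1 of the three are knights.
  Counting Pat, Carol: 2 knight(s) so far. Need -1 more → impossible.
Case 2: Pat is a Knave (lies)
  Then the count is NOT 1.
  If Hank = Knave, count = 1 = 1 → claim would be true, contradicts lie.
  If Hank = Knight, count = 2 ≠ 1 → lie confirmed ✓

Hank is a Knight.

Knight


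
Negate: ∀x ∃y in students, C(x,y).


Original: ∀x ∃y C(x,y)
Rule: ¬∀→∃, ¬∃→∀, negate predicate.
Negation: ∃x ∀y ¬C(x,y)

∃x ∀y ¬C(x,y)


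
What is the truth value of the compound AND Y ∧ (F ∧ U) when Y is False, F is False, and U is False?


Y = False, F = False, U = False
Step 1: F ∧ U = False AND False = False
Step 2: Y ∧ False = False AND False = False
AND is true only when ALL operands are true.

False


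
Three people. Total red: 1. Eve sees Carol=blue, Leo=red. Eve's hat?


Total red = 1, seen red = 1
Own red = 1 - 1 = 0
Eve's hat is blue.

blue


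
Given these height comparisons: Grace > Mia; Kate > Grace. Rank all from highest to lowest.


Constraints: Grace > Mia; Kate > Grace
Method: at each step, the next-highest is the one remaining person who never appears on the smaller side of a constraint between remaining people.
  Step 1: remaining {Mia, Kate, Grace}; on the smaller side: {Mia, Grace} → Kate is next (Kate > Grace).
  Step 2: remaining {Mia, Grace}; on the smaller side: {Mia} → Grace is next (Grace > Mia).
  Step 3: only Mia remains → lowest.
Final ranking (highest to lowest):

Kate > Grace > Mia


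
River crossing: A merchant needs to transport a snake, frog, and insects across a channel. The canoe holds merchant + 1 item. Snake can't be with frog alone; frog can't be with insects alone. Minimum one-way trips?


1. merchant+frog → 2. merchant ← 3. merchant+snake → 4. merchant+frog ← 5. merchant+insects → 6. merchant ← 7. merchant+frog →
Minimum trips = 7

7


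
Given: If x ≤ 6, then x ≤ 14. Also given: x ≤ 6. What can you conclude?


Modus ponens: P → Q, P ⊢ Q
P: x ≤ 6
Q: x ≤ 14
We have P → Q and P is true.
By modus ponens, Q must be true.

x ≤ 14


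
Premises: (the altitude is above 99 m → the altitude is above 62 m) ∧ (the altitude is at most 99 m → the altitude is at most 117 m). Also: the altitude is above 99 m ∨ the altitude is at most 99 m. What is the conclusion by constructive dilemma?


Constructive dilemma: (P → Q) ∧ (R → S), P ∨ R ⊢ Q ∨ S
Premise 1: the altitude is above 99 m → the altitude is above 62 m
Premise 2: the altitude is at most 99 m → the altitude is at most 117 m
Premise 3: the altitude is above 99 m ∨ the altitude is at most 99 m
Case 1: Assuming the altitude is above 99 m, then by Premise 1, the altitude is above 62 m.
Case 2: Assuming the altitude is at most 99 m, then by Premise 2, the altitude is at most 117 m.
Since one of the altitude is above 99 m or the altitude is at most 99 m must hold, we get the altitude is above 62 m or the altitude is at most 117 m.

The altitude is above 62 m or the altitude is at most 117 m.


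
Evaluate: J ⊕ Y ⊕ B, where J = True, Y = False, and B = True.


J = True, Y = False, B = True
Step 1: J ⊕ Y = True XOR False = True
Step 2: True ⊕ B = True XOR True = False
XOR is true when an odd number of operands are true.

False


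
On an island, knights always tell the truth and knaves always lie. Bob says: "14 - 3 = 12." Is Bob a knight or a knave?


Statement: "14 - 3 = 12."
Actual: 14 - 3 = 11
Claimed: 12
Statement is FALSE → Bob lies → Knave

Knave


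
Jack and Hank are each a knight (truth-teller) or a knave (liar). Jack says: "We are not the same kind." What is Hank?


Jack says: "We are not the same kind."
Case 1: Jack is a Knight (truth-teller)
  Statement is true → they ARE different → Hank is a Knave
Case 2: Jack is a Knave (liar)
  Statement is false → they are NOT different → Hank is a Knave
In both cases, Hank is a Knave.

Knave


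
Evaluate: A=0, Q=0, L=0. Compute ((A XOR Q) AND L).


A XOR Q = 0^0 = 0
0 AND 0 = 0

0


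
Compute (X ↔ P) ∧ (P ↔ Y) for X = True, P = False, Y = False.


X = True, P = False, Y = False
Step 1: X ↔ P is true when X and P have the same value. Result: False
Step 2: P ↔ Y is true when P and Y have the same value. Result: True
Step 3: False ∧ True = False

False


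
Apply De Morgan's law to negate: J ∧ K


De Morgan's law: ¬(P ∧ Q) ≡ ¬P ∨ ¬Q
¬(J ∧ K) = ¬J ∨ ¬K

¬J ∨ ¬K


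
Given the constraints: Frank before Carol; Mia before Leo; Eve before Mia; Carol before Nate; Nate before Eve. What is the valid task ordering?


Constraints: Frank before Carol; Mia before Leo; Eve before Mia; Carol before Nate; Nate before Eve
Method: repeatedly schedule the remaining task that has no remaining task required before it.
  Step 1: remaining {Frank, Carol, Eve, Leo, Mia, Nate}; every task except Frank still has a predecessor pending → schedule Frank.
  Step 2: remaining {Carol, Eve, Leo, Mia, Nate}; every task except Carol still has a predecessor pending → schedule Carol.
  Step 3: remaining {Eve, Leo, Mia, Nate}; every task except Nate still has a predecessor pending → schedule Nate.
  Step 4: remaining {Eve, Leo, Mia}; every task except Eve still has a predecessor pending → schedule Eve.
  Step 5: remaining {Leo, Mia}; every task except Mia still has a predecessor pending → schedule Mia.
  Step 6: only Leo remains → schedule Leo.
Resulting order:

Frank → Carol → Nate → Eve → Mia → Leo


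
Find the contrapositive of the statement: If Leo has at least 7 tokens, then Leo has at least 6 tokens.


Original: If Leo has at least 7 tokens, then Leo has at least 6 tokens
Contrapositive: If ¬Q, then ¬P
Negate Q: not (Leo has at least 6 tokens)
Negate P: not (Leo has at least 7 tokens)

If not (Leo has at least 6 tokens), then not (Leo has at least 7 tokens).


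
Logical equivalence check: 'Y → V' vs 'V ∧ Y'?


Expression 1: Y → V
Expression 2: V ∧ Y
Truth table (Y V | Expr1 Expr2):
  T T |   T     T
  T F |   F     F
  F T |   T     F   ← differ
  F F |   T     F   ← differ
Counterexample: Y=F, V=T gives Expr1 = T but Expr2 = F, so the expressions are NOT logically equivalent.

No


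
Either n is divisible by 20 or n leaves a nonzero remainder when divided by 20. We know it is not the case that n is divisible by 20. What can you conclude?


Disjunctive syllogism: P ∨ Q, ¬P ⊢ Q
Disjunction: n is divisible by 20 ∨ n leaves a nonzero remainder when divided by 20
We know it is not the case that n is divisible by 20.
By disjunctive syllogism, the other disjunct must be true.

n leaves a nonzero remainder when divided by 20


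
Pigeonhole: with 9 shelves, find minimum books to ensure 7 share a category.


Pigeonhole: to guarantee k in one of n categories, need (k-1)×n + 1.
k = 7, n = 9
Minimum = (7-1) × 9 + 1 = 6 × 9 + 1

55


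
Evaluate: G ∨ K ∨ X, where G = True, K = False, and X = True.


G = True, K = False, X = True
Step 1: G ∨ K = True OR False = True
Step 2: True ∨ X = True OR True = True
OR is true when at least one operand is true.

True


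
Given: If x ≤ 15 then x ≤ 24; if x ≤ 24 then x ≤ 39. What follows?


Hypothetical syllogism: P → Q, Q → R ⊢ P → R
Premise 1: x ≤ 15 → x ≤ 24
Premise 2: x ≤ 24 → x ≤ 39
Chain the implications: the middle term (x ≤ 24) links the two.
Conclusion: If x ≤ 15, then x ≤ 39.

If x ≤ 15, then x ≤ 39.


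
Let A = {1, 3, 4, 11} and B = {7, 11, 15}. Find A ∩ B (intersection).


A = {1, 3, 4, 11}
B = {7, 11, 15}
Operation: intersection
Elements in both: 11

{11}


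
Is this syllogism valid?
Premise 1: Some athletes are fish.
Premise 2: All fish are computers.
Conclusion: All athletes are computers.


Premise 1: Some athletes are fish.
Premise 2: All fish are computers.
Conclusion: All athletes are computers.
Fallacy: illicit minor. The minor term (athletes) is distributed in the conclusion ('All athletes ...') but undistributed in its premise ('Some athletes are fish' doesn't cover all athletes).
Only 'Some athletes are computers' follows, not 'All'.

Invalid


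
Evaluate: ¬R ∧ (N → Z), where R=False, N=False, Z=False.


R = False, N = False, Z = False
Expression: ¬R ∧ (N → Z)
Step 1: ¬R = NOT False = True
Step 2: N → Z = False → False (false only if N=True, Z=False) = True
Step 3: (True) ∧ (True) = True AND True = True

True


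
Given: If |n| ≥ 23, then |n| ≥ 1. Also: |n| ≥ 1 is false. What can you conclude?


Modus tollens: P → Q, ¬Q ⊢ ¬P
P: |n| ≥ 23
Q: |n| ≥ 1
We have P → Q and Q is false.
By modus tollens, P must be false.

It is not the case that |n| ≥ 23


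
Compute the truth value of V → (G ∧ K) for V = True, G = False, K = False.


V = True, G = False, K = False
Step 1: G ∧ K = False AND False = False
Step 2: V → (False): false only when V=True and consequent=False.
Result: False

False


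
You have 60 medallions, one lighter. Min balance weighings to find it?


Each weighing has 3 outcomes (left heavy / balance / right heavy), so k weighings distinguish at most 3^k cases; splitting into three near-equal groups achieves this.
Need 3^k ≥ 60: 3^3 = 27 < 60 ≤ 3^4 = 81
k = ⌈log₃(60)⌉ = 4

4


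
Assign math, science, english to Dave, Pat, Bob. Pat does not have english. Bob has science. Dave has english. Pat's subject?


From clues:
  Bob → science
  Dave → english
By elimination, Pat gets the remaining.

math


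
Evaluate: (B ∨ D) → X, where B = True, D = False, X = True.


B = True, D = False, X = True
Step 1: B ∨ D = True OR False = True
Step 2: (True) → X: false only when antecedent=True and X=False.
Result: True

True


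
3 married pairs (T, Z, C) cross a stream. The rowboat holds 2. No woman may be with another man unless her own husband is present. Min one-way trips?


Label couples T, Z, C (H = husband, W = wife).
Counting alone: 6 people, the rowboat carries 2 and someone must bring it back, so each round trip nets at most +1 on the far side until the last crossing → at least 9 trips. The jealousy constraint makes 9 impossible; the shortest valid schedule has 11:
1. WT+WZ →  (far: WT,WZ; near: HT,HZ,HC,WC)
2. WT ←       (far: WZ; near: HT,HZ,HC,WT,WC)
3. WT+WC →  (far: WT,WZ,WC; near: HT,HZ,HC)
4. WT ←       (far: WZ,WC; near: HT,HZ,HC,WT)
5. HZ+HC →  (far: HZ,WZ,HC,WC; near: HT,WT)
6. HZ+WZ ←  (far: HC,WC; near: HT,WT,HZ,WZ)
7. HT+HZ →  (far: HT,HZ,HC,WC; near: WT,WZ)
8. WC ←       (far: HT,HZ,HC; near: WT,WZ,WC)
9. WT+WZ →  (far: HT,WT,HZ,WZ,HC; near: WC)
10. HC ←      (far: HT,WT,HZ,WZ; near: HC,WC)
11. HC+WC → (far: all six; near: empty)
In every state each wife is either with her husband or with no other man.
Minimum trips = 11

11


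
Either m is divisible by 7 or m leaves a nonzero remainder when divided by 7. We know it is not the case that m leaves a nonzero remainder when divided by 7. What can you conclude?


Disjunctive syllogism: P ∨ Q, ¬P ⊢ Q
Disjunction: m is divisible by 7 ∨ m leaves a nonzero remainder when divided by 7
We know it is not the case that m leaves a nonzero remainder when divided by 7.
By disjunctive syllogism, the other disjunct must be true.

m is divisible by 7


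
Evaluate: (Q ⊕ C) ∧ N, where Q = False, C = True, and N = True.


Q = False, C = True, N = True
Step 1: Q ⊕ C = False XOR True = True
Step 2: True ∧ N = True AND True = True
XOR true when exactly one of Q,C is true; then AND with N.

True


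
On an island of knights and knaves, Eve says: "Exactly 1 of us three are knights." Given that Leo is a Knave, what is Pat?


Eve claims exactly 1 knights among Eve, Leo, Pat.
Given: Leo is a Knave.

Case 1: Eve is a Knight (tells truth)
  Then exactly 1 of the three are knights.
  Counting Eve, Leo: 1 knight(s) so far. Need 0 more → Pat = Knave.
Case 2: Eve is a Knave (lies)
  Then the count is NOT 1.
  If Pat = Knight, count = 1 = 1 → claim would be true, contradicts lie.
  If Pat = Knave, count = 0 ≠ 1 → lie confirmed ✓

Pat is a Knave.

Knave


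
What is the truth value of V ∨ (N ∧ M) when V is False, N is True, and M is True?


V = False, N = True, M = True
Step 1: N ∧ M = True AND True = True
Step 2: V ∨ True = False OR True = True
AND evaluated first (higher precedence); then OR applied.

True


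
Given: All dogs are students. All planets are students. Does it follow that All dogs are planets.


Premise 1: All dogs are students.
Premise 2: All planets are students.
Conclusion: All dogs are planets.
Fallacy: undistributed middle. students is predicate in both.
Counterexample: dogs and planets could be disjoint subsets of students.

Invalid


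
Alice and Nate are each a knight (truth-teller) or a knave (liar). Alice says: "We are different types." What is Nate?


Alice says: "We are different types."
Case 1: Alice is a Knight (truth-teller)
  Statement is true → they ARE different → Nate is a Knave
Case 2: Alice is a Knave (liar)
  Statement is false → they are NOT different → Nate is a Knave
In both cases, Nate is a Knave.

Knave


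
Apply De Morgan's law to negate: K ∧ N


De Morgan's law: ¬(P ∧ Q) ≡ ¬P ∨ ¬Q
¬(K ∧ N) = ¬K ∨ ¬N

¬K ∨ ¬N


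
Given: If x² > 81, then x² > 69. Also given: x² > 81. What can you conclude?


Modus ponens: P → Q, P ⊢ Q
P: x² > 81
Q: x² > 69
We have P → Q and P is true.
By modus ponens, Q must be true.

x² > 69


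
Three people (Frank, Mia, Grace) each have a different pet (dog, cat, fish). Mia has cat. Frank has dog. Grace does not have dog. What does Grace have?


From clues:
  Mia → cat
  Frank → dog
By elimination, Grace gets the remaining.

fish


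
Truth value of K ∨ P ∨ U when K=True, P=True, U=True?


K = True, P = True, U = True
Expression: K ∨ P ∨ U
Step 1: K ∨ P = True OR True = True
Step 2: (True) ∨ U = True OR True = True

True


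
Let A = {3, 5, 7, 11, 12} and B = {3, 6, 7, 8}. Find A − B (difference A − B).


A = {3, 5, 7, 11, 12}
B = {3, 6, 7, 8}
Operation: difference A − B
In A but not B: 5, 11, 12

{5, 11, 12}


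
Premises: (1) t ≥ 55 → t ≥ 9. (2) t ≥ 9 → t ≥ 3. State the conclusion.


Hypothetical syllogism: P → Q, Q → R ⊢ P → R
Premise 1: t ≥ 55 → t ≥ 9
Premise 2: t ≥ 9 → t ≥ 3
Chain the implications: the middle term (t ≥ 9) links the two.
Conclusion: If t ≥ 55, then t ≥ 3.

If t ≥ 55, then t ≥ 3.


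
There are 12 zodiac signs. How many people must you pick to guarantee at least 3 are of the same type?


Pigeonhole: to guarantee k in one of n categories, need (k-1)×n + 1.
k = 3, n = 12
Minimum = (3-1) × 12 + 1 = 2 × 12 + 1

25


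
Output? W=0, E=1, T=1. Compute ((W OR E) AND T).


W OR E = 0|1 = 1
1 AND 1 = 1

1


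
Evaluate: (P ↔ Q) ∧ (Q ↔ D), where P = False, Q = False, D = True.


P = False, Q = False, D = True
Step 1: P ↔ Q is true when P and Q have the same value. Result: True
Step 2: Q ↔ D is true when Q and D have the same value. Result: False
Step 3: True ∧ False = False

False


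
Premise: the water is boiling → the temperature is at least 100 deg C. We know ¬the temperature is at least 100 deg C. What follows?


Modus tollens: P → Q, ¬Q ⊢ ¬P
P: the water is boiling
Q: the temperature is at least 100 deg C
We have P → Q and Q is false.
By modus tollens, P must be false.

It is not the case that the water is boiling


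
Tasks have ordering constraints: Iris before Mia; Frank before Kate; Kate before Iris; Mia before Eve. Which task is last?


Constraints: Iris before Mia; Frank before Kate; Kate before Iris; Mia before Eve
The last task can have nothing scheduled after it, so it must never appear on the left of a 'before'.
Tasks appearing before some other task: Iris, Frank, Kate, Mia.
The only task not in that list is Eve → it is last.

Eve


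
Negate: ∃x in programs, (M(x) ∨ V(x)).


Original: ∃x (M(x) ∨ V(x))
Rule: ¬∀→∃, ¬∃→∀, negate predicate.
Negation: ∀x (¬M(x) ∧ ¬V(x))

∀x (¬M(x) ∧ ¬V(x))


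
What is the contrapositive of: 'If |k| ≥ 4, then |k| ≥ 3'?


Original: If |k| ≥ 4, then |k| ≥ 3
Contrapositive: If ¬Q, then ¬P
Negate Q: not (|k| ≥ 3)
Negate P: not (|k| ≥ 4)

If not (|k| ≥ 3), then not (|k| ≥ 4).


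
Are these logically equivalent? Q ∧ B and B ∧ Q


Expression 1: Q ∧ B
Expression 2: B ∧ Q
Truth table (Q B | Expr1 Expr2):
  T T |   T     T
  T F |   F     F
  F T |   F     F
  F F |   F     F
All 4 rows agree, so the expressions are logically equivalent.

Yes


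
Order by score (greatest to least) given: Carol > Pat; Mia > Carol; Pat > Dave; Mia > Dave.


Constraints: Carol > Pat; Mia > Carol; Pat > Dave; Mia > Dave
Method: at each step, the next-highest is the one remaining person who never appears on the smaller side of a constraint between remaining people.
  Step 1: remaining {Dave, Mia, Pat, Carol}; on the smaller side: {Dave, Pat, Carol} → Mia is next (Mia > Carol; Mia > Dave).
  Step 2: remaining {Dave, Pat, Carol}; on the smaller side: {Dave, Pat} → Carol is next (Carol > Pat).
  Step 3: remaining {Dave, Pat}; on the smaller side: {Dave} → Pat is next (Pat > Dave).
  Step 4: only Dave remains → lowest.
Final ranking (highest to lowest):

Mia > Carol > Pat > Dave


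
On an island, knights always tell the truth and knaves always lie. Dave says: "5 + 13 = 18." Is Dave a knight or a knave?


Statement: "5 + 13 = 18."
Actual: 5 + 13 = 18
Claimed: 18
Statement is TRUE → Dave tells the truth → Knight

Knight


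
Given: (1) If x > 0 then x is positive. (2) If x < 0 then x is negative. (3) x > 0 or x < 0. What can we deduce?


Constructive dilemma: (P → Q) ∧ (R → S), P ∨ R ⊢ Q ∨ S
Premise 1: x > 0 → x is positive
Premise 2: x < 0 → x is negative
Premise 3: x > 0 ∨ x < 0
Case 1: Assuming x > 0, then by Premise 1, x is positive.
Case 2: Assuming x < 0, then by Premise 2, x is negative.
Since one of x > 0 or x < 0 must hold, we get x is positive or x is negative.

x is positive or x is negative.


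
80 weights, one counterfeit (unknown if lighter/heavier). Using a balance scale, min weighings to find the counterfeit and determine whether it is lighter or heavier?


Let n = 80. 160 possibilities (n weights × lighter/heavier); each weighing has 3 outcomes.
Bound for k weighings: say the first weighing puts j weights on each pan. If it tips, the 2j weighed weights remain suspects (each with a known direction) and k-1 weighings give 3^(k-1) outcomes; 3^(k-1) is odd, so 2j ≤ 3^(k-1) - 1. If it balances, the n - 2j unweighed weights remain with direction unknown: 2(n - 2j) ≤ 3^(k-1) - 1 by the same parity argument. Adding, n ≤ (3^(k-1) - 1) + (3^(k-1) - 1)/2 = (3^k - 3)/2, and the classical three-group strategy achieves this (3 weights in 2 weighings, 12 in 3, 39 in 4, 120 in 5).
So we need the smallest k with (3^k - 3)/2 ≥ 80.
k = 4: (3^4 - 3)/2 = 39 < 80 ✗
k = 5: (3^5 - 3)/2 = 120 ≥ 80 ✓

5


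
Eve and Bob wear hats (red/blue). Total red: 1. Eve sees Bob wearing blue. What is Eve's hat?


Total red = 1, Bob = blue
Red accounted for: 0
Remaining for Eve: 1
Eve's hat is red.

red


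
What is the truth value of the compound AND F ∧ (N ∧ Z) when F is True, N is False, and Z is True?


F = True, N = False, Z = True
Step 1: N ∧ Z = False AND True = False
Step 2: F ∧ False = True AND False = False
AND is true only when ALL operands are true.

False


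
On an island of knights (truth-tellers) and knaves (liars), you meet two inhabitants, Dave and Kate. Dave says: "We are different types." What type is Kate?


Dave says: "We are different types."
Case 1: Dave is a Knight (truth-teller)
  Statement is true → they ARE different → Kate is a Knave
Case 2: Dave is a Knave (liar)
  Statement is false → they are NOT different → Kate is a Knave
In both cases, Kate is a Knave.

Knave


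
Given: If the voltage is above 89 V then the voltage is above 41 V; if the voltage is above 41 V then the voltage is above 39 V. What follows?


Hypothetical syllogism: P → Q, Q → R ⊢ P → R
Premise 1: the voltage is above 89 V → the voltage is above 41 V
Premise 2: the voltage is above 41 V → the voltage is above 39 V
Chain the implications: the middle term (the voltage is above 41 V) links the two.
Conclusion: If the voltage is above 89 V, then the voltage is above 39 V.

If the voltage is above 89 V, then the voltage is above 39 V.
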